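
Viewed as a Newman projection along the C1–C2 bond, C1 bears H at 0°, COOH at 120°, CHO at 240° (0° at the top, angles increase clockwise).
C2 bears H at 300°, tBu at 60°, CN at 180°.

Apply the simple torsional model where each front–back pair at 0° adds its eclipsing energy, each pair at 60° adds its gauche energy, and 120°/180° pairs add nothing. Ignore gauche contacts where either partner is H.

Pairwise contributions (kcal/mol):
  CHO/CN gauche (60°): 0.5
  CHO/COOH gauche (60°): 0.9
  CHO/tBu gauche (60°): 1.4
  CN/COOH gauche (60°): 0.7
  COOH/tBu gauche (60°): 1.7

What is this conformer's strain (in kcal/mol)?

This conformer (staggered): COOH–tBu gauche, COOH–CN gauche, CHO–CN gauche; 1.7 + 0.7 + 0.5 = 2.9 kcal/mol.

2.9 kcal/mol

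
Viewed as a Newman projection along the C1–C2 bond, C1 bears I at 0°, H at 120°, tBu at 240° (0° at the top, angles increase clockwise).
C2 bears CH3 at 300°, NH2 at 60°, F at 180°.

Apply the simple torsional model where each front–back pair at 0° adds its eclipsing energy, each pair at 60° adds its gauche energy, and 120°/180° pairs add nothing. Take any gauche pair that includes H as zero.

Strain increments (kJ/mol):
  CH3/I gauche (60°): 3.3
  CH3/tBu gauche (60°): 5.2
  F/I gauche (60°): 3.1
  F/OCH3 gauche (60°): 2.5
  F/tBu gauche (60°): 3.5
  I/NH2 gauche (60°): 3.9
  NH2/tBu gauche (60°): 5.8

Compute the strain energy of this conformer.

15.9 kJ/mol

This conformer (staggered): I(0°)/CH3(300°) gauche 3.3; I(0°)/NH2(60°) gauche 3.9; tBu(240°)/CH3(300°) gauche 5.2; tBu(240°)/F(180°) gauche 3.5 → 15.9 kJ/mol.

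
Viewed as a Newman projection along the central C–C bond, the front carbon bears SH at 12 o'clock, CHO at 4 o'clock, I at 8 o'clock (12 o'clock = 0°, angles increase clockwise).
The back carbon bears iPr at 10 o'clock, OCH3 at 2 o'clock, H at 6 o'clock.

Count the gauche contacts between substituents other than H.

Non-H gauche pairs: SH(0°)/iPr(300°); SH(0°)/OCH3(60°); CHO(120°)/OCH3(60°); I(240°)/iPr(300°) — 4 interactions.

4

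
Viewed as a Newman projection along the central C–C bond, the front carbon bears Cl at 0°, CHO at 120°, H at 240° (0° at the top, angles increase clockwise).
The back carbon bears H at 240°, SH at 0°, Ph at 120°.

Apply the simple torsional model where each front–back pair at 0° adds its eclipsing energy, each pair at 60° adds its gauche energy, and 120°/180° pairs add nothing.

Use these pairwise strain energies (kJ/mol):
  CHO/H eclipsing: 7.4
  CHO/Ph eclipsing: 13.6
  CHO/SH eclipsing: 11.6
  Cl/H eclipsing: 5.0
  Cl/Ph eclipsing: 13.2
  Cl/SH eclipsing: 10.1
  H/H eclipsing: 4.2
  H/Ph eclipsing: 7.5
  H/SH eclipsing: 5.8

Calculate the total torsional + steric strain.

This conformer (eclipsed): Cl–SH eclipsed, CHO–Ph eclipsed, H–H eclipsed; 10.1 + 13.6 + 4.2 = 27.9 kJ/mol.

27.9 kJ/mol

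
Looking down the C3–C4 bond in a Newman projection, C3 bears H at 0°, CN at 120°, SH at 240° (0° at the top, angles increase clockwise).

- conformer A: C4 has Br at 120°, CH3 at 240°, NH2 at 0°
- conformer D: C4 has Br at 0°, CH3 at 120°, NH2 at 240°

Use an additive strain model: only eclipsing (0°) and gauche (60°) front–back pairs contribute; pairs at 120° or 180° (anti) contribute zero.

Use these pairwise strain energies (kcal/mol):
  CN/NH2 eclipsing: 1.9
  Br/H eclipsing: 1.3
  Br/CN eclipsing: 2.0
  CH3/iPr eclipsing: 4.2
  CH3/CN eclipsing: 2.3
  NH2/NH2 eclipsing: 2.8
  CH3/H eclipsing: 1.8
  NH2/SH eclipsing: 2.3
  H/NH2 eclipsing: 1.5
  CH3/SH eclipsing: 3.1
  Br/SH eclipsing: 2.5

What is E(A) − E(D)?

A (eclipsed): H–NH2 eclipsed, CN–Br eclipsed, SH–CH3 eclipsed; 1.5 + 2.0 + 3.1 = 6.6 kcal/mol.
D (eclipsed): H–Br eclipsed, CN–CH3 eclipsed, SH–NH2 eclipsed; 1.3 + 2.3 + 2.3 = 5.9 kcal/mol.
E(A) − E(D) = 6.6 − 5.9 = +0.7 kcal/mol.

+0.7 kcal/mol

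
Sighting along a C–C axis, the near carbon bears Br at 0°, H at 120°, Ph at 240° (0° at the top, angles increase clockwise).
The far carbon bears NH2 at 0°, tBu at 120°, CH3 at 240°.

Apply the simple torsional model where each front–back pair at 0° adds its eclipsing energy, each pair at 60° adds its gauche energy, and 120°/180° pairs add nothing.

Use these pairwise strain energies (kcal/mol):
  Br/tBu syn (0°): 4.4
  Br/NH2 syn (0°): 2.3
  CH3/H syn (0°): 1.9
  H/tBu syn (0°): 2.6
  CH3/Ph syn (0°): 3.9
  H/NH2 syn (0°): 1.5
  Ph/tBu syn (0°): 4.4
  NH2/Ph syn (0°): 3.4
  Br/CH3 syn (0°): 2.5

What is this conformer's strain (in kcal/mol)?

8.8 kcal/mol

This conformer (eclipsed): Br–NH2 eclipsed, H–tBu eclipsed, Ph–CH3 eclipsed; 2.3 + 2.6 + 3.9 = 8.8 kcal/mol.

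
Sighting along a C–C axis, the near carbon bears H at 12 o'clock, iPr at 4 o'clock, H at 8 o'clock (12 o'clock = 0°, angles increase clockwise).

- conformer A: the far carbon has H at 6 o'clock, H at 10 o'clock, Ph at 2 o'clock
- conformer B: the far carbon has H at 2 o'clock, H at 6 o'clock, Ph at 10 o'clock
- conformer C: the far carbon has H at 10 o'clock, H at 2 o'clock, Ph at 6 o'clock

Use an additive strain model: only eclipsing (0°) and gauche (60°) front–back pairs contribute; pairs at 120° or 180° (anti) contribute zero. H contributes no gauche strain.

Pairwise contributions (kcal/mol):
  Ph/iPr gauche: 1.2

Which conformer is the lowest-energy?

A is staggered. iPr at 120° is gauche with Ph at 60° (1.2). Total 1.2 kcal/mol.
B (staggered): no non-H gauche contacts → 0.0 kcal/mol.
C is staggered. iPr at 120° is gauche with Ph at 180° (1.2). Total 1.2 kcal/mol.
B has the lowest total (0.0 kcal/mol).

B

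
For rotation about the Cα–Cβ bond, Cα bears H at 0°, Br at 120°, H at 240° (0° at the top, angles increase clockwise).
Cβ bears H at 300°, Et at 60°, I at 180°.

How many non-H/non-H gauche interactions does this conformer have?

2

Non-H gauche pairs: Br(120°)/Et(60°); Br(120°)/I(180°) — 2 interactions.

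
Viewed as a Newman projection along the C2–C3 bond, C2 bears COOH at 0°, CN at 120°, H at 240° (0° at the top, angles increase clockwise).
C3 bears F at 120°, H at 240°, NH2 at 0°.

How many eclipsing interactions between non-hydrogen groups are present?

2

Non-H eclipsing pairs: COOH(0°)/NH2(0°); CN(120°)/F(120°) — 2 interactions.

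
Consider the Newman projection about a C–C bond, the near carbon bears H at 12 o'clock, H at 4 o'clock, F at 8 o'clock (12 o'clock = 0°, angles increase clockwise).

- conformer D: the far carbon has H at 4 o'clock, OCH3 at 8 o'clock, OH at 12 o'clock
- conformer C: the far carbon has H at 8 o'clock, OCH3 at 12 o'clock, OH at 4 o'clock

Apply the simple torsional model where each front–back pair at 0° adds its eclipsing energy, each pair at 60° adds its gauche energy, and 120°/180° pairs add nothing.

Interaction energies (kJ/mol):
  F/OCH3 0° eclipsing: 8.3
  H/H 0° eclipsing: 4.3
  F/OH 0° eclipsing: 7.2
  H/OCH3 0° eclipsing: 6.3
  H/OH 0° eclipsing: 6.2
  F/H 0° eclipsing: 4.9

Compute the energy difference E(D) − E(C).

+1.4 kJ/mol

D (eclipsed): H(0°)/OH(0°) eclipsed 6.2; H(120°)/H(120°) eclipsed 4.3; F(240°)/OCH3(240°) eclipsed 8.3 → 18.8 kJ/mol.
C (eclipsed): H(0°)/OCH3(0°) eclipsed 6.3; H(120°)/OH(120°) eclipsed 6.2; F(240°)/H(240°) eclipsed 4.9 → 17.4 kJ/mol.
E(D) − E(C) = 18.8 − 17.4 = +1.4 kJ/mol.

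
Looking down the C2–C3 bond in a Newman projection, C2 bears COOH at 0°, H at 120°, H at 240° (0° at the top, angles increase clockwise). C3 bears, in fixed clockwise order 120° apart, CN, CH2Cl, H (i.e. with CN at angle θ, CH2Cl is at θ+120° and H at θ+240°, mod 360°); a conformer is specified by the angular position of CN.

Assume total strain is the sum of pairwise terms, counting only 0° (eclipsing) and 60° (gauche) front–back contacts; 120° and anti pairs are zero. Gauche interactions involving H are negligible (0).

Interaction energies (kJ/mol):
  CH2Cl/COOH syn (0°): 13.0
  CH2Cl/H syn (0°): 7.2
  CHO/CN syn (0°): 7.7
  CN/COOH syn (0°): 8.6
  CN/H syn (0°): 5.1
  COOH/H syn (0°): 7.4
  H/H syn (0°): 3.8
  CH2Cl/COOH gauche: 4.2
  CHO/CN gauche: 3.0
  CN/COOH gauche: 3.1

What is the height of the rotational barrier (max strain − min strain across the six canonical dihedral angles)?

CN at 0° (eclipsed): COOH(0°)/CN(0°) eclipsed 8.6; H(120°)/CH2Cl(120°) eclipsed 7.2; H(240°)/H(240°) eclipsed 3.8 → 19.6 kJ/mol.
CN at 60° (staggered): COOH(0°)/CN(60°) gauche 3.1 → 3.1 kJ/mol.
CN at 120° (eclipsed): COOH(0°)/H(0°) eclipsed 7.4; H(120°)/CN(120°) eclipsed 5.1; H(240°)/CH2Cl(240°) eclipsed 7.2 → 19.7 kJ/mol.
CN at 180° (staggered): COOH(0°)/CH2Cl(300°) gauche 4.2 → 4.2 kJ/mol.
CN at 240° (eclipsed): COOH(0°)/CH2Cl(0°) eclipsed 13.0; H(120°)/H(120°) eclipsed 3.8; H(240°)/CN(240°) eclipsed 5.1 → 21.9 kJ/mol.
CN at 300° (staggered): COOH(0°)/CN(300°) gauche 3.1; COOH(0°)/CH2Cl(60°) gauche 4.2 → 7.3 kJ/mol.
Max at 240° (21.9 kJ/mol), min at 60° (3.1 kJ/mol); barrier = 18.8 kJ/mol.

18.8 kJ/mol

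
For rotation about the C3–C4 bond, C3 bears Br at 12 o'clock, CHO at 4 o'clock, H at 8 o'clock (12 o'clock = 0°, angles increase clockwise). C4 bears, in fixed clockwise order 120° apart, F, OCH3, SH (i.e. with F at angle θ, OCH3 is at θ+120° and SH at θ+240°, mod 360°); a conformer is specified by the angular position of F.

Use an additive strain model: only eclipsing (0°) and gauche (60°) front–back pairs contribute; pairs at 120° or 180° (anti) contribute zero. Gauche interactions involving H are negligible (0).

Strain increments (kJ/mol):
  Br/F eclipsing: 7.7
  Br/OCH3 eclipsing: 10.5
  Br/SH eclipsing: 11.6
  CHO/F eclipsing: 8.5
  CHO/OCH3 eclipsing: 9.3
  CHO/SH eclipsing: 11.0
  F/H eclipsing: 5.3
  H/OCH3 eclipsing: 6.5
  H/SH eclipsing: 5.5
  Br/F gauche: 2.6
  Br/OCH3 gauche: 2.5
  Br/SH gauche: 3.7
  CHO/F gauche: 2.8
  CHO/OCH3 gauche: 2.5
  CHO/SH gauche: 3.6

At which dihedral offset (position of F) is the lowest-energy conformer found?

F at 0° (eclipsed): Br–F eclipsed, CHO–OCH3 eclipsed, H–SH eclipsed; 7.7 + 9.3 + 5.5 = 22.5 kJ/mol.
F at 60° (staggered): Br–F gauche, Br–SH gauche, CHO–F gauche, CHO–OCH3 gauche; 2.6 + 3.7 + 2.8 + 2.5 = 11.6 kJ/mol.
F at 120° (eclipsed): Br–SH eclipsed, CHO–F eclipsed, H–OCH3 eclipsed; 11.6 + 8.5 + 6.5 = 26.6 kJ/mol.
F at 180° (staggered): Br–OCH3 gauche, Br–SH gauche, CHO–F gauche, CHO–SH gauche; 2.5 + 3.7 + 2.8 + 3.6 = 12.6 kJ/mol.
F at 240° (eclipsed): Br–OCH3 eclipsed, CHO–SH eclipsed, H–F eclipsed; 10.5 + 11.0 + 5.3 = 26.8 kJ/mol.
F at 300° (staggered): Br–F gauche, Br–OCH3 gauche, CHO–OCH3 gauche, CHO–SH gauche; 2.6 + 2.5 + 2.5 + 3.6 = 11.2 kJ/mol.
The minimum (11.2 kJ/mol) occurs with F at 300°.

300°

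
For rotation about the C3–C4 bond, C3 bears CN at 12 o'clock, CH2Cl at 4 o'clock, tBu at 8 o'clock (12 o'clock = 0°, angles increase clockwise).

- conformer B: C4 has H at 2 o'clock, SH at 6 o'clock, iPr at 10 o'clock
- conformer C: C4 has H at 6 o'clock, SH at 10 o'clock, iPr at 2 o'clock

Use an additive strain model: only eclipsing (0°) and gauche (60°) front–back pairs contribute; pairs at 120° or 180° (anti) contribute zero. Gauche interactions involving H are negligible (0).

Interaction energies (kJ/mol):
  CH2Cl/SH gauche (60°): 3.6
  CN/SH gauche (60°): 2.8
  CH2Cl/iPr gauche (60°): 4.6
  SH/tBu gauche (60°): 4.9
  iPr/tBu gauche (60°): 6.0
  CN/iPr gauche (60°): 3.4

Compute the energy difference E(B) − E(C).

+2.2 kJ/mol

B is staggered. CN at 0° is gauche with iPr at 300° (3.4); CH2Cl at 120° is gauche with SH at 180° (3.6); tBu at 240° is gauche with SH at 180° (4.9); tBu at 240° is gauche with iPr at 300° (6.0). Total 17.9 kJ/mol.
C is staggered. CN at 0° is gauche with SH at 300° (2.8); CN at 0° is gauche with iPr at 60° (3.4); CH2Cl at 120° is gauche with iPr at 60° (4.6); tBu at 240° is gauche with SH at 300° (4.9). Total 15.7 kJ/mol.
E(B) − E(C) = 17.9 − 15.7 = +2.2 kJ/mol.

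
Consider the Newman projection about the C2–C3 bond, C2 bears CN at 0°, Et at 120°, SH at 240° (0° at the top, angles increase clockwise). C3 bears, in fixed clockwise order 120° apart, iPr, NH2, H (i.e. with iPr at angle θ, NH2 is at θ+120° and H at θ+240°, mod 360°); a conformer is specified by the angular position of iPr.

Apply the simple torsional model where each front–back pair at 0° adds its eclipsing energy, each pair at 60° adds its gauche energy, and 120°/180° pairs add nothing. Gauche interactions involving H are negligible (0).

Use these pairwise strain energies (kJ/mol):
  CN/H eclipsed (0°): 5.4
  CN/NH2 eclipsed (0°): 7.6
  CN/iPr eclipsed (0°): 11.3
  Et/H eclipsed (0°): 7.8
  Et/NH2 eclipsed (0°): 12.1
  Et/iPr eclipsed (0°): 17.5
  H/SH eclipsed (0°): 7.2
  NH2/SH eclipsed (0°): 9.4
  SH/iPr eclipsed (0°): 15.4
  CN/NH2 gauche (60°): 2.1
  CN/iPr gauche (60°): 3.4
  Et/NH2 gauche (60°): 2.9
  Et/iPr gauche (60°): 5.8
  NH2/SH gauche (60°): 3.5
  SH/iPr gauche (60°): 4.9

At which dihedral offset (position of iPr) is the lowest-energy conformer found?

iPr at 0° (eclipsed): CN(0°)/iPr(0°) eclipsed 11.3; Et(120°)/NH2(120°) eclipsed 12.1; SH(240°)/H(240°) eclipsed 7.2 → 30.6 kJ/mol.
iPr at 60° (staggered): CN(0°)/iPr(60°) gauche 3.4; Et(120°)/iPr(60°) gauche 5.8; Et(120°)/NH2(180°) gauche 2.9; SH(240°)/NH2(180°) gauche 3.5 → 15.6 kJ/mol.
iPr at 120° (eclipsed): CN(0°)/H(0°) eclipsed 5.4; Et(120°)/iPr(120°) eclipsed 17.5; SH(240°)/NH2(240°) eclipsed 9.4 → 32.3 kJ/mol.
iPr at 180° (staggered): CN(0°)/NH2(300°) gauche 2.1; Et(120°)/iPr(180°) gauche 5.8; SH(240°)/iPr(180°) gauche 4.9; SH(240°)/NH2(300°) gauche 3.5 → 16.3 kJ/mol.
iPr at 240° (eclipsed): CN(0°)/NH2(0°) eclipsed 7.6; Et(120°)/H(120°) eclipsed 7.8; SH(240°)/iPr(240°) eclipsed 15.4 → 30.8 kJ/mol.
iPr at 300° (staggered): CN(0°)/iPr(300°) gauche 3.4; CN(0°)/NH2(60°) gauche 2.1; Et(120°)/NH2(60°) gauche 2.9; SH(240°)/iPr(300°) gauche 4.9 → 13.3 kJ/mol.
The minimum (13.3 kJ/mol) occurs with iPr at 300°.

300°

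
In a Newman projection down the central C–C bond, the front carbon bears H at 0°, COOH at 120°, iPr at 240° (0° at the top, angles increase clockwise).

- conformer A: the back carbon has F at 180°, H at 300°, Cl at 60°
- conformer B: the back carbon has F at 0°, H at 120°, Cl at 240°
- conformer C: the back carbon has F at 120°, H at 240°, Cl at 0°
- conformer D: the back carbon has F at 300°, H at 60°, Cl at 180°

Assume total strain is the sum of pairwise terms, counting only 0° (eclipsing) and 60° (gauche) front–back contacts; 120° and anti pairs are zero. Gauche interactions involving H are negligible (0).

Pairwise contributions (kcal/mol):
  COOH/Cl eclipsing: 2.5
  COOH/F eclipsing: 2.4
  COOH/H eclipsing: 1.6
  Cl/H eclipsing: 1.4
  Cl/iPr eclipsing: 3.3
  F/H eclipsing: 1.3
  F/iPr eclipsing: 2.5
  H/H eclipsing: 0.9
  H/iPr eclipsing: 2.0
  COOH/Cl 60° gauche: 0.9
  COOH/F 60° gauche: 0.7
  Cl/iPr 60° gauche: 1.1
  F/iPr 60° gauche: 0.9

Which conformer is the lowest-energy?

A (staggered): COOH–F gauche, COOH–Cl gauche, iPr–F gauche; 0.7 + 0.9 + 0.9 = 2.5 kcal/mol.
B (eclipsed): H–F eclipsed, COOH–H eclipsed, iPr–Cl eclipsed; 1.3 + 1.6 + 3.3 = 6.2 kcal/mol.
C (eclipsed): H–Cl eclipsed, COOH–F eclipsed, iPr–H eclipsed; 1.4 + 2.4 + 2.0 = 5.8 kcal/mol.
D (staggered): COOH–Cl gauche, iPr–F gauche, iPr–Cl gauche; 0.9 + 0.9 + 1.1 = 2.9 kcal/mol.
A has the lowest total (2.5 kcal/mol).

A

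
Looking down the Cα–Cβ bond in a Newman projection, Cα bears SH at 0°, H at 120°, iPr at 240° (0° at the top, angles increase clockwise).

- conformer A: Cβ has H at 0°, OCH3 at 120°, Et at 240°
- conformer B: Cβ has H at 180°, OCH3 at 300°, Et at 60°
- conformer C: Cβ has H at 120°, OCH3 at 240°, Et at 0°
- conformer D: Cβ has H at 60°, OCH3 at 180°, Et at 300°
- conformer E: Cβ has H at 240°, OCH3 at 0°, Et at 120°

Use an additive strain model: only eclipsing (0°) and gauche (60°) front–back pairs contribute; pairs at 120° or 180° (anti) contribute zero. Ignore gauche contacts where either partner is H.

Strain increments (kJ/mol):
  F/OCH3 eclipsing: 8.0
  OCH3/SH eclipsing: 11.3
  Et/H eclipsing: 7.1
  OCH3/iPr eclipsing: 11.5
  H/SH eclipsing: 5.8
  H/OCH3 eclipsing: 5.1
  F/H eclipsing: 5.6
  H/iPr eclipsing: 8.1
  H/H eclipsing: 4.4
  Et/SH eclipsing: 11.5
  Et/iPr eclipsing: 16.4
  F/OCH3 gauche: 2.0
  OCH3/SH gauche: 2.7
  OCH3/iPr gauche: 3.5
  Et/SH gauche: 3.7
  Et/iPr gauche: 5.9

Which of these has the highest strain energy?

A (eclipsed): SH–H eclipsed, H–OCH3 eclipsed, iPr–Et eclipsed; 5.8 + 5.1 + 16.4 = 27.3 kJ/mol.
B (staggered): SH–OCH3 gauche, SH–Et gauche, iPr–OCH3 gauche; 2.7 + 3.7 + 3.5 = 9.9 kJ/mol.
C (eclipsed): SH–Et eclipsed, H–H eclipsed, iPr–OCH3 eclipsed; 11.5 + 4.4 + 11.5 = 27.4 kJ/mol.
D (staggered): SH–Et gauche, iPr–OCH3 gauche, iPr–Et gauche; 3.7 + 3.5 + 5.9 = 13.1 kJ/mol.
E (eclipsed): SH–OCH3 eclipsed, H–Et eclipsed, iPr–H eclipsed; 11.3 + 7.1 + 8.1 = 26.5 kJ/mol.
C has the highest total (27.4 kJ/mol).

C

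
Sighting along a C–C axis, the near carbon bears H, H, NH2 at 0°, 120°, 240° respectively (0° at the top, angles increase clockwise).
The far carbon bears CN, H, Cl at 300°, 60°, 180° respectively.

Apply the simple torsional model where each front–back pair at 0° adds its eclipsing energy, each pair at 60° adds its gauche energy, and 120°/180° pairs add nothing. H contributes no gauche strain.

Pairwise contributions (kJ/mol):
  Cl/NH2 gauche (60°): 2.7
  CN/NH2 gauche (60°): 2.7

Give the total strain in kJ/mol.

This conformer (staggered): NH2(240°)/CN(300°) gauche 2.7; NH2(240°)/Cl(180°) gauche 2.7 → 5.4 kJ/mol.

5.4 kJ/mol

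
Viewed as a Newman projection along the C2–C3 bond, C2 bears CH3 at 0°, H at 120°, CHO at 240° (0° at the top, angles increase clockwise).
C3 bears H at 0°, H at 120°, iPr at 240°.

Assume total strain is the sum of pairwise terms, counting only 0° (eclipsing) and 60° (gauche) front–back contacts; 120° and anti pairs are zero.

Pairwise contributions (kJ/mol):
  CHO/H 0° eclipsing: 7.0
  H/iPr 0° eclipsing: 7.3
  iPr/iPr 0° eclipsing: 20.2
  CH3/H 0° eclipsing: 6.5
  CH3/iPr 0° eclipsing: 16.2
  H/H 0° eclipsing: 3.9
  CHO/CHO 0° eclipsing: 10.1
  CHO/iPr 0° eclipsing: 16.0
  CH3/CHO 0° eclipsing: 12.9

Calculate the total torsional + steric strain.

This conformer (eclipsed): CH3(0°)/H(0°) eclipsed 6.5; H(120°)/H(120°) eclipsed 3.9; CHO(240°)/iPr(240°) eclipsed 16.0 → 26.4 kJ/mol.

26.4 kJ/mol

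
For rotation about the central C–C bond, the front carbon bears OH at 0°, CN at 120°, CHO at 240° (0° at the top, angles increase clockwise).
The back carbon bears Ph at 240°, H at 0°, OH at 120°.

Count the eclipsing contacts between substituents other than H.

Non-H eclipsing pairs: CN(120°)/OH(120°); CHO(240°)/Ph(240°) — 2 interactions.

2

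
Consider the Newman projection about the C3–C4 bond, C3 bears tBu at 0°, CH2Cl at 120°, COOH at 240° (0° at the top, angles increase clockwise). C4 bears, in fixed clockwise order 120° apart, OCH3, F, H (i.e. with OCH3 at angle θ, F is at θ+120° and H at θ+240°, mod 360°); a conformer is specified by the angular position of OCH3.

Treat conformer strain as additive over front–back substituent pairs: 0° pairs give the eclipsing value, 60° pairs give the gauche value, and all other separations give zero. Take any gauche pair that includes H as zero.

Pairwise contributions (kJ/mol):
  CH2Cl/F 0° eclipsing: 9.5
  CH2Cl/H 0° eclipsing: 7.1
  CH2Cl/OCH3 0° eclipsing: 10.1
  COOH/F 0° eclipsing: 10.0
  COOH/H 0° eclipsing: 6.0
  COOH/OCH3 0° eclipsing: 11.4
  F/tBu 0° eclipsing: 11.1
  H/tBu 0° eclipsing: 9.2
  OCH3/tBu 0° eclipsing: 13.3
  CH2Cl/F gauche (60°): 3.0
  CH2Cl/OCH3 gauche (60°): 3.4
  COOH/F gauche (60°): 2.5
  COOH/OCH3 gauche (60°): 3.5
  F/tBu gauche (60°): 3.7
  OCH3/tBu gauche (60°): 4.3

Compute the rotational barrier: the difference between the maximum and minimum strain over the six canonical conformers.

OCH3 at 0° (eclipsed): tBu–OCH3 eclipsed, CH2Cl–F eclipsed, COOH–H eclipsed; 13.3 + 9.5 + 6.0 = 28.8 kJ/mol.
OCH3 at 60° (staggered): tBu–OCH3 gauche, CH2Cl–OCH3 gauche, CH2Cl–F gauche, COOH–F gauche; 4.3 + 3.4 + 3.0 + 2.5 = 13.2 kJ/mol.
OCH3 at 120° (eclipsed): tBu–H eclipsed, CH2Cl–OCH3 eclipsed, COOH–F eclipsed; 9.2 + 10.1 + 10.0 = 29.3 kJ/mol.
OCH3 at 180° (staggered): tBu–F gauche, CH2Cl–OCH3 gauche, COOH–OCH3 gauche, COOH–F gauche; 3.7 + 3.4 + 3.5 + 2.5 = 13.1 kJ/mol.
OCH3 at 240° (eclipsed): tBu–F eclipsed, CH2Cl–H eclipsed, COOH–OCH3 eclipsed; 11.1 + 7.1 + 11.4 = 29.6 kJ/mol.
OCH3 at 300° (staggered): tBu–OCH3 gauche, tBu–F gauche, CH2Cl–F gauche, COOH–OCH3 gauche; 4.3 + 3.7 + 3.0 + 3.5 = 14.5 kJ/mol.
Max at 240° (29.6 kJ/mol), min at 180° (13.1 kJ/mol); barrier = 16.5 kJ/mol.

16.5 kJ/mol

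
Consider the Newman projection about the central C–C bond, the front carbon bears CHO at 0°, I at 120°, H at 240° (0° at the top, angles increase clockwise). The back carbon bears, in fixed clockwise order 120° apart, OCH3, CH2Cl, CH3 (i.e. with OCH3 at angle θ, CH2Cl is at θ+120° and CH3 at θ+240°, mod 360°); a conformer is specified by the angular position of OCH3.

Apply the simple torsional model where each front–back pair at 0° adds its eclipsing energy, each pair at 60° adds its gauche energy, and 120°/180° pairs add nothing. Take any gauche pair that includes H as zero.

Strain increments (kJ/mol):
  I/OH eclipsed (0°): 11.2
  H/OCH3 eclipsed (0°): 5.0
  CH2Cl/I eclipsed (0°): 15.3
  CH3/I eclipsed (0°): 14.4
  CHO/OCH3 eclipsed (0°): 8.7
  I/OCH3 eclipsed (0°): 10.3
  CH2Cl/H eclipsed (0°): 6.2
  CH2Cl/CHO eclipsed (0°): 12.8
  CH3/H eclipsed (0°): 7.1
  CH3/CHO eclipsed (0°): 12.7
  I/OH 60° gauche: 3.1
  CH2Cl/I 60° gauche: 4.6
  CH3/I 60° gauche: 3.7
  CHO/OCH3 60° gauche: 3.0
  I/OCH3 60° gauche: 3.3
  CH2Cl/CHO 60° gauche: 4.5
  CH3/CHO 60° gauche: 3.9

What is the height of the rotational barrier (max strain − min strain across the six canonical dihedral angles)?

OCH3 at 0° (eclipsed): CHO–OCH3 eclipsed, I–CH2Cl eclipsed, H–CH3 eclipsed; 8.7 + 15.3 + 7.1 = 31.1 kJ/mol.
OCH3 at 60° (staggered): CHO–OCH3 gauche, CHO–CH3 gauche, I–OCH3 gauche, I–CH2Cl gauche; 3.0 + 3.9 + 3.3 + 4.6 = 14.8 kJ/mol.
OCH3 at 120° (eclipsed): CHO–CH3 eclipsed, I–OCH3 eclipsed, H–CH2Cl eclipsed; 12.7 + 10.3 + 6.2 = 29.2 kJ/mol.
OCH3 at 180° (staggered): CHO–CH2Cl gauche, CHO–CH3 gauche, I–OCH3 gauche, I–CH3 gauche; 4.5 + 3.9 + 3.3 + 3.7 = 15.4 kJ/mol.
OCH3 at 240° (eclipsed): CHO–CH2Cl eclipsed, I–CH3 eclipsed, H–OCH3 eclipsed; 12.8 + 14.4 + 5.0 = 32.2 kJ/mol.
OCH3 at 300° (staggered): CHO–OCH3 gauche, CHO–CH2Cl gauche, I–CH2Cl gauche, I–CH3 gauche; 3.0 + 4.5 + 4.6 + 3.7 = 15.8 kJ/mol.
Max at 240° (32.2 kJ/mol), min at 60° (14.8 kJ/mol); barrier = 17.4 kJ/mol.

17.4 kJ/mol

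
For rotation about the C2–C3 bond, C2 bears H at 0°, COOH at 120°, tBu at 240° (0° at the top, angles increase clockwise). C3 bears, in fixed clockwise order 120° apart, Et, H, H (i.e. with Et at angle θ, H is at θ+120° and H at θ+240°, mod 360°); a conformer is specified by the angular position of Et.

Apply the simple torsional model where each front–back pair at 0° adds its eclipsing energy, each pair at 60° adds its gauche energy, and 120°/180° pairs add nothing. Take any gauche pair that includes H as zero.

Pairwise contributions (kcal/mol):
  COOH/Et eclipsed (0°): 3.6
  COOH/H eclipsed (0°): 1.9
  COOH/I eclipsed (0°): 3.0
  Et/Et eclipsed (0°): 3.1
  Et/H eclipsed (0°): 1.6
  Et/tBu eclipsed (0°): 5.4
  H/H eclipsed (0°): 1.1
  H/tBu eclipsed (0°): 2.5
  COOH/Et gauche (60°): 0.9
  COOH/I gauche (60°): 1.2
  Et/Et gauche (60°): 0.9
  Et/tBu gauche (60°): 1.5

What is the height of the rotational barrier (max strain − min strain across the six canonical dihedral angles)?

Et at 0° (eclipsed): H(0°)/Et(0°) eclipsed 1.6; COOH(120°)/H(120°) eclipsed 1.9; tBu(240°)/H(240°) eclipsed 2.5 → 6.0 kcal/mol.
Et at 60° (staggered): COOH(120°)/Et(60°) gauche 0.9 → 0.9 kcal/mol.
Et at 120° (eclipsed): H(0°)/H(0°) eclipsed 1.1; COOH(120°)/Et(120°) eclipsed 3.6; tBu(240°)/H(240°) eclipsed 2.5 → 7.2 kcal/mol.
Et at 180° (staggered): COOH(120°)/Et(180°) gauche 0.9; tBu(240°)/Et(180°) gauche 1.5 → 2.4 kcal/mol.
Et at 240° (eclipsed): H(0°)/H(0°) eclipsed 1.1; COOH(120°)/H(120°) eclipsed 1.9; tBu(240°)/Et(240°) eclipsed 5.4 → 8.4 kcal/mol.
Et at 300° (staggered): tBu(240°)/Et(300°) gauche 1.5 → 1.5 kcal/mol.
Max at 240° (8.4 kcal/mol), min at 60° (0.9 kcal/mol); barrier = 7.5 kcal/mol.

7.5 kcal/mol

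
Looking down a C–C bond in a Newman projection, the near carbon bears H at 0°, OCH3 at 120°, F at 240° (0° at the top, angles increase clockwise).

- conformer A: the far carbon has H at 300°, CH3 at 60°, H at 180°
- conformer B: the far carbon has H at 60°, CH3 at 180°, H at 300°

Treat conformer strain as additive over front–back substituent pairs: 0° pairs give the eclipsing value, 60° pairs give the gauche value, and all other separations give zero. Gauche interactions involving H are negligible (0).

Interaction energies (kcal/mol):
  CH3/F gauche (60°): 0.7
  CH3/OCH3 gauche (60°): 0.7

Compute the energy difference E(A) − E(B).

-0.7 kcal/mol

A (staggered): OCH3(120°)/CH3(60°) gauche 0.7 → 0.7 kcal/mol.
B (staggered): OCH3(120°)/CH3(180°) gauche 0.7; F(240°)/CH3(180°) gauche 0.7 → 1.4 kcal/mol.
E(A) − E(B) = 0.7 − 1.4 = -0.7 kcal/mol.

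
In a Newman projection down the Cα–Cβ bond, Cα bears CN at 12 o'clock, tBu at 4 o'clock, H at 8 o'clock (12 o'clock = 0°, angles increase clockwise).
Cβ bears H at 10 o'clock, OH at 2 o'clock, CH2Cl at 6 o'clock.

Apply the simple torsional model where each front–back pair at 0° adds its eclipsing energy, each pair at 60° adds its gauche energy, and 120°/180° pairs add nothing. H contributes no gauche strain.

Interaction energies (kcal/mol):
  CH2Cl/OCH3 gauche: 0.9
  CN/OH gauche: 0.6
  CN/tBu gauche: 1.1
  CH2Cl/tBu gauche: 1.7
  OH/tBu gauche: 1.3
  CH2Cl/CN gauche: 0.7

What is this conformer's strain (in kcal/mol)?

3.6 kcal/mol

This conformer is staggered. CN at 0° is gauche with OH at 60° (0.6); tBu at 120° is gauche with OH at 60° (1.3); tBu at 120° is gauche with CH2Cl at 180° (1.7). Total 3.6 kcal/mol.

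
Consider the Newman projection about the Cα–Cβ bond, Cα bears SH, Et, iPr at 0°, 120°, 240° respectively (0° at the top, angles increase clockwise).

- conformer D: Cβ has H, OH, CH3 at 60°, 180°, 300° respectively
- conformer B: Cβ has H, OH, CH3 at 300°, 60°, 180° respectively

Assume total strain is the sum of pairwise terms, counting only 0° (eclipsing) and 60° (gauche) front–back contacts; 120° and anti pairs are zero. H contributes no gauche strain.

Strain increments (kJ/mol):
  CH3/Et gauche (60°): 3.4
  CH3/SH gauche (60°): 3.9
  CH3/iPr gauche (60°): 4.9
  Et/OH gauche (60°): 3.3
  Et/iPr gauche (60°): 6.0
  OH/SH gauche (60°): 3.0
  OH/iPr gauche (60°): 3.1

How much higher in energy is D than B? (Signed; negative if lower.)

+0.6 kJ/mol

D (staggered): SH–CH3 gauche, Et–OH gauche, iPr–OH gauche, iPr–CH3 gauche; 3.9 + 3.3 + 3.1 + 4.9 = 15.2 kJ/mol.
B (staggered): SH–OH gauche, Et–OH gauche, Et–CH3 gauche, iPr–CH3 gauche; 3.0 + 3.3 + 3.4 + 4.9 = 14.6 kJ/mol.
E(D) − E(B) = 15.2 − 14.6 = +0.6 kJ/mol.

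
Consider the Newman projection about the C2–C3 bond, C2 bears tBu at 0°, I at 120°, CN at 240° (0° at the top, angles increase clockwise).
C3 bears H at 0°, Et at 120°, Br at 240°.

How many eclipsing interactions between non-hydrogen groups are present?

Non-H eclipsing pairs: I(120°)/Et(120°); CN(240°)/Br(240°) — 2 interactions.

2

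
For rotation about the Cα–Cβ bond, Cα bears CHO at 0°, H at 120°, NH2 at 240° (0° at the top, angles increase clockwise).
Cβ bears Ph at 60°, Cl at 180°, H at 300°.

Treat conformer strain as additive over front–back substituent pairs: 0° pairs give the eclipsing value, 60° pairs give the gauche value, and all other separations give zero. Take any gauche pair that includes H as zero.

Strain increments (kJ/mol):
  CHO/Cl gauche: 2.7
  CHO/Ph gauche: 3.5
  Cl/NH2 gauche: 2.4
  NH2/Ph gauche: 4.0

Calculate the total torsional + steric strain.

5.9 kJ/mol

This conformer (staggered): CHO(0°)/Ph(60°) gauche 3.5; NH2(240°)/Cl(180°) gauche 2.4 → 5.9 kJ/mol.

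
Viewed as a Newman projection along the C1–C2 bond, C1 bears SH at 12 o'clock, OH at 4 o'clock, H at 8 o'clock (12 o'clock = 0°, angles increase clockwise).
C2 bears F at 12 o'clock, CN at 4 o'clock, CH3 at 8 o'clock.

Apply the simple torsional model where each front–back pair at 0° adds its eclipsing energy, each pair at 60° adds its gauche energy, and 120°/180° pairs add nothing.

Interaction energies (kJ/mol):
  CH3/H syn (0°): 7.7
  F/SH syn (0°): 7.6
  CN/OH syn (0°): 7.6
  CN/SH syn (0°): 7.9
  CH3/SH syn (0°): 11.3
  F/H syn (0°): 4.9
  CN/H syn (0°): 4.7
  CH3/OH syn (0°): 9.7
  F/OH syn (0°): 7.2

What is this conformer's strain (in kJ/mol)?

22.9 kJ/mol

This conformer is eclipsed. SH at 0° is eclipsed with F at 0° (7.6); OH at 120° is eclipsed with CN at 120° (7.6); H at 240° is eclipsed with CH3 at 240° (7.7). Total 22.9 kJ/mol.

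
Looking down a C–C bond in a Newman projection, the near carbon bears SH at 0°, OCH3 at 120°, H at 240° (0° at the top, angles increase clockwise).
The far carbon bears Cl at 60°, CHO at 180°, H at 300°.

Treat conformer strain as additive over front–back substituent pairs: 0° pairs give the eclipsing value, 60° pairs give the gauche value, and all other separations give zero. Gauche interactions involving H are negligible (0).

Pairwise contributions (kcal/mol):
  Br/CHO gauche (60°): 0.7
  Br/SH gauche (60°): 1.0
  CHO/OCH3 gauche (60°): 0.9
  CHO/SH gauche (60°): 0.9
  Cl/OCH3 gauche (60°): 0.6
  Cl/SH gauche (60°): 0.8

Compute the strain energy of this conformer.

2.3 kcal/mol

This conformer is staggered. SH at 0° is gauche with Cl at 60° (0.8); OCH3 at 120° is gauche with Cl at 60° (0.6); OCH3 at 120° is gauche with CHO at 180° (0.9). Total 2.3 kcal/mol.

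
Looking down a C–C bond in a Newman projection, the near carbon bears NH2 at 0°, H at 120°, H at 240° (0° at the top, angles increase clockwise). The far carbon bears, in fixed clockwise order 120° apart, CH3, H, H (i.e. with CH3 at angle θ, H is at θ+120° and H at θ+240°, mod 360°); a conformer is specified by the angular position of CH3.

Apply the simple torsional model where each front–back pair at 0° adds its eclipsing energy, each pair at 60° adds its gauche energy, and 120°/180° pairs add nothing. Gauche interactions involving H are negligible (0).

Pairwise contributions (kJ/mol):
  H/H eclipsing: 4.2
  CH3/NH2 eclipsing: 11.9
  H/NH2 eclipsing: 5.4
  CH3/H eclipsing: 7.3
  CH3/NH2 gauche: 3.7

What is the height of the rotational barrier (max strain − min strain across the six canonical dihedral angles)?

20.3 kJ/mol

CH3 at 0° (eclipsed): NH2(0°)/CH3(0°) eclipsed 11.9; H(120°)/H(120°) eclipsed 4.2; H(240°)/H(240°) eclipsed 4.2 → 20.3 kJ/mol.
CH3 at 60° (staggered): NH2(0°)/CH3(60°) gauche 3.7 → 3.7 kJ/mol.
CH3 at 120° (eclipsed): NH2(0°)/H(0°) eclipsed 5.4; H(120°)/CH3(120°) eclipsed 7.3; H(240°)/H(240°) eclipsed 4.2 → 16.9 kJ/mol.
CH3 at 180° (staggered): no non-H gauche contacts → 0.0 kJ/mol.
CH3 at 240° (eclipsed): NH2(0°)/H(0°) eclipsed 5.4; H(120°)/H(120°) eclipsed 4.2; H(240°)/CH3(240°) eclipsed 7.3 → 16.9 kJ/mol.
CH3 at 300° (staggered): NH2(0°)/CH3(300°) gauche 3.7 → 3.7 kJ/mol.
Max at 0° (20.3 kJ/mol), min at 180° (0.0 kJ/mol); barrier = 20.3 kJ/mol.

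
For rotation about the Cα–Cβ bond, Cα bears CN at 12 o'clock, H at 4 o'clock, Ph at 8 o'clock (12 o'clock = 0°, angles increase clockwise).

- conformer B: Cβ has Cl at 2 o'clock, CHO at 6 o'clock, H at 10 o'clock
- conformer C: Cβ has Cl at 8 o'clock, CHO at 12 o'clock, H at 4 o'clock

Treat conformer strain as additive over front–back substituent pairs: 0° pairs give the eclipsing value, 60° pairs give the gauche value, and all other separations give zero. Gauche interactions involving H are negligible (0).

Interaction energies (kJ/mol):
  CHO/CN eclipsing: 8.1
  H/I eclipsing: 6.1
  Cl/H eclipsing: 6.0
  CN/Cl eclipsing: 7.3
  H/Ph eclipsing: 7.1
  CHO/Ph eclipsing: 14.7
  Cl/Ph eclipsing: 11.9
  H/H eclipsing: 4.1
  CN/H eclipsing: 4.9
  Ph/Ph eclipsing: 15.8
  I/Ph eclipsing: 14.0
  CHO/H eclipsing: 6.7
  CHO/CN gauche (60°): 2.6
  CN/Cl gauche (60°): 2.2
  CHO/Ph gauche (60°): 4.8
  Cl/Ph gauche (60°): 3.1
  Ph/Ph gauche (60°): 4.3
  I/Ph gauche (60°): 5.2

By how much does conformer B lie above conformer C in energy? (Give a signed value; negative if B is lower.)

-17.1 kJ/mol

B (staggered): CN(0°)/Cl(60°) gauche 2.2; Ph(240°)/CHO(180°) gauche 4.8 → 7.0 kJ/mol.
C (eclipsed): CN(0°)/CHO(0°) eclipsed 8.1; H(120°)/H(120°) eclipsed 4.1; Ph(240°)/Cl(240°) eclipsed 11.9 → 24.1 kJ/mol.
E(B) − E(C) = 7.0 − 24.1 = -17.1 kJ/mol.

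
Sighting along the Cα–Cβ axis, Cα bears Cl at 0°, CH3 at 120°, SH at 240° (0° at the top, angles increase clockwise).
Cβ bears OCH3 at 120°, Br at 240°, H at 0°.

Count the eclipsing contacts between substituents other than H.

Non-H eclipsing pairs: CH3(120°)/OCH3(120°); SH(240°)/Br(240°) — 2 interactions.

2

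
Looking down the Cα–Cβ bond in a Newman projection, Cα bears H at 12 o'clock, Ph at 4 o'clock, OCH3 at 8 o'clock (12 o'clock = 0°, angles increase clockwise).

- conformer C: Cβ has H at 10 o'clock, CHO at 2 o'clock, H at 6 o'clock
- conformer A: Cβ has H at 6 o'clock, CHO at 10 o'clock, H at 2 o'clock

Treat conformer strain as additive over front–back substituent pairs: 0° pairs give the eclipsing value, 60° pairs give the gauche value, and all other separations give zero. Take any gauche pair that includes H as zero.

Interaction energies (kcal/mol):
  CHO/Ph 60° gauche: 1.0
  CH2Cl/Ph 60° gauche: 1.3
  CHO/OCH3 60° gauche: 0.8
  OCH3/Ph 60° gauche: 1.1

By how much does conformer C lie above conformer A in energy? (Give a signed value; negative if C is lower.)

C (staggered): Ph–CHO gauche; 1.0 = 1.0 kcal/mol.
A (staggered): OCH3–CHO gauche; 0.8 = 0.8 kcal/mol.
E(C) − E(A) = 1.0 − 0.8 = +0.2 kcal/mol.

+0.2 kcal/mol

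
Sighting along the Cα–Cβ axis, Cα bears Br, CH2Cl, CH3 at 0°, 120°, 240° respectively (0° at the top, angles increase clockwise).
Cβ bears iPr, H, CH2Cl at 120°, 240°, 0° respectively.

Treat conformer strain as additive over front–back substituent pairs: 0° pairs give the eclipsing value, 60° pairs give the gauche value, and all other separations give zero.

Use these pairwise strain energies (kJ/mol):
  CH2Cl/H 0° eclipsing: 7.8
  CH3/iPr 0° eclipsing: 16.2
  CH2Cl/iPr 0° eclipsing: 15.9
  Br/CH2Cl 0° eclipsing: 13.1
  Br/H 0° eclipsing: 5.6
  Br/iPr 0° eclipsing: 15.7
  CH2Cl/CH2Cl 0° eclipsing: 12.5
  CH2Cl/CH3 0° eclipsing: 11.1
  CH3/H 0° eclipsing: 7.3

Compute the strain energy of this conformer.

36.3 kJ/mol

This conformer is eclipsed. Br at 0° is eclipsed with CH2Cl at 0° (13.1); CH2Cl at 120° is eclipsed with iPr at 120° (15.9); CH3 at 240° is eclipsed with H at 240° (7.3). Total 36.3 kJ/mol.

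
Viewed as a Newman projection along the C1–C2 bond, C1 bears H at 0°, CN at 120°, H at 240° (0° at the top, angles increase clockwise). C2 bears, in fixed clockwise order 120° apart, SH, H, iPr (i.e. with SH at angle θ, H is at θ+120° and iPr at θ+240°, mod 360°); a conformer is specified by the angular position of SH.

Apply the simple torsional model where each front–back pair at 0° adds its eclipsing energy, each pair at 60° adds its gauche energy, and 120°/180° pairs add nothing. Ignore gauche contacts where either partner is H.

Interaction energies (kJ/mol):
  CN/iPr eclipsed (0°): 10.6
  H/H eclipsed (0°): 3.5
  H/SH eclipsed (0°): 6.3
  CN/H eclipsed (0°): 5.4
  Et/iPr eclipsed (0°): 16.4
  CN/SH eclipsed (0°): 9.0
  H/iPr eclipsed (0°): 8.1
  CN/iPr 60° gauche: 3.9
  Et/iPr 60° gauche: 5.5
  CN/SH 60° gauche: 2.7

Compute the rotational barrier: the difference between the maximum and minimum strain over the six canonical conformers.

17.9 kJ/mol

SH at 0° (eclipsed): H(0°)/SH(0°) eclipsed 6.3; CN(120°)/H(120°) eclipsed 5.4; H(240°)/iPr(240°) eclipsed 8.1 → 19.8 kJ/mol.
SH at 60° (staggered): CN(120°)/SH(60°) gauche 2.7 → 2.7 kJ/mol.
SH at 120° (eclipsed): H(0°)/iPr(0°) eclipsed 8.1; CN(120°)/SH(120°) eclipsed 9.0; H(240°)/H(240°) eclipsed 3.5 → 20.6 kJ/mol.
SH at 180° (staggered): CN(120°)/SH(180°) gauche 2.7; CN(120°)/iPr(60°) gauche 3.9 → 6.6 kJ/mol.
SH at 240° (eclipsed): H(0°)/H(0°) eclipsed 3.5; CN(120°)/iPr(120°) eclipsed 10.6; H(240°)/SH(240°) eclipsed 6.3 → 20.4 kJ/mol.
SH at 300° (staggered): CN(120°)/iPr(180°) gauche 3.9 → 3.9 kJ/mol.
Max at 120° (20.6 kJ/mol), min at 60° (2.7 kJ/mol); barrier = 17.9 kJ/mol.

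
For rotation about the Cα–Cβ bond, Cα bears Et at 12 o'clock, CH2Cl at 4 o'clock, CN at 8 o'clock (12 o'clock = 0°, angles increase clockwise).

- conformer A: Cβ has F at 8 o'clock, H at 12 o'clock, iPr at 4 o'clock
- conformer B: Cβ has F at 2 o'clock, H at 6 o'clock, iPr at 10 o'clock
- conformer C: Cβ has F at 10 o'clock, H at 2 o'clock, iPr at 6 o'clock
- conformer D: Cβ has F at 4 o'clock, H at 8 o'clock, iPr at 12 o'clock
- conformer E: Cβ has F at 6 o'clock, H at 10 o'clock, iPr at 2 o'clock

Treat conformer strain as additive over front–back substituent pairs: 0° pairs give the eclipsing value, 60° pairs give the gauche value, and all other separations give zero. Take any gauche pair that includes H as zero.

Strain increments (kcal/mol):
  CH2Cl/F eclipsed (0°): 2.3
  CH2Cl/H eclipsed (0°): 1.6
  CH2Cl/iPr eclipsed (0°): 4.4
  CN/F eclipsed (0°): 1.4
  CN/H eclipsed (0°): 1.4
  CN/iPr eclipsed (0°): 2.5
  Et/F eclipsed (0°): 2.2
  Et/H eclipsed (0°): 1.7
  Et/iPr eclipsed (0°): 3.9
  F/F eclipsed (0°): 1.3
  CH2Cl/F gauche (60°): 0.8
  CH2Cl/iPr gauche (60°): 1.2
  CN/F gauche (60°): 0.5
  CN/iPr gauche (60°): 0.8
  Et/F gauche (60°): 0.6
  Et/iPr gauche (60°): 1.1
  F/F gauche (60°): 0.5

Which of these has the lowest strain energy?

A (eclipsed): Et–H eclipsed, CH2Cl–iPr eclipsed, CN–F eclipsed; 1.7 + 4.4 + 1.4 = 7.5 kcal/mol.
B (staggered): Et–F gauche, Et–iPr gauche, CH2Cl–F gauche, CN–iPr gauche; 0.6 + 1.1 + 0.8 + 0.8 = 3.3 kcal/mol.
C (staggered): Et–F gauche, CH2Cl–iPr gauche, CN–F gauche, CN–iPr gauche; 0.6 + 1.2 + 0.5 + 0.8 = 3.1 kcal/mol.
D (eclipsed): Et–iPr eclipsed, CH2Cl–F eclipsed, CN–H eclipsed; 3.9 + 2.3 + 1.4 = 7.6 kcal/mol.
E (staggered): Et–iPr gauche, CH2Cl–F gauche, CH2Cl–iPr gauche, CN–F gauche; 1.1 + 0.8 + 1.2 + 0.5 = 3.6 kcal/mol.
C has the lowest total (3.1 kcal/mol).

C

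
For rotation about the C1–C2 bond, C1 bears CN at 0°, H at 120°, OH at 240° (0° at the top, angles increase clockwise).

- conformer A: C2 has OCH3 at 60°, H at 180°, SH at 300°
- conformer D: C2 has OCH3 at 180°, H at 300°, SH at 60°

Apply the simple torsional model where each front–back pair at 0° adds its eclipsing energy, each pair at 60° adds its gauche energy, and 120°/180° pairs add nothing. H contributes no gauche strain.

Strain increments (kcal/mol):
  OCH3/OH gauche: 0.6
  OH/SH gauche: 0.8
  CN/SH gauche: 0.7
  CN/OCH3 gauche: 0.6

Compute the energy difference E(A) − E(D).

+0.8 kcal/mol

A is staggered. CN at 0° is gauche with OCH3 at 60° (0.6); CN at 0° is gauche with SH at 300° (0.7); OH at 240° is gauche with SH at 300° (0.8). Total 2.1 kcal/mol.
D is staggered. CN at 0° is gauche with SH at 60° (0.7); OH at 240° is gauche with OCH3 at 180° (0.6). Total 1.3 kcal/mol.
E(A) − E(D) = 2.1 − 1.3 = +0.8 kcal/mol.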